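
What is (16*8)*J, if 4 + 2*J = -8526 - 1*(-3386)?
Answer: -329216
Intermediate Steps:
J = -2572 (J = -2 + (-8526 - 1*(-3386))/2 = -2 + (-8526 + 3386)/2 = -2 + (1/2)*(-5140) = -2 - 2570 = -2572)
(16*8)*J = (16*8)*(-2572) = 128*(-2572) = -329216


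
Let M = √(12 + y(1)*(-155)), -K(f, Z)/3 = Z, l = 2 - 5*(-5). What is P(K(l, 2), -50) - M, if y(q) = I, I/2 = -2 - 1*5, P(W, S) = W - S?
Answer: 44 - √2182 ≈ -2.7119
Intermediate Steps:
l = 27 (l = 2 + 25 = 27)
K(f, Z) = -3*Z
I = -14 (I = 2*(-2 - 1*5) = 2*(-2 - 5) = 2*(-7) = -14)
y(q) = -14
M = √2182 (M = √(12 - 14*(-155)) = √(12 + 2170) = √2182 ≈ 46.712)
P(K(l, 2), -50) - M = (-3*2 - 1*(-50)) - √2182 = (-6 + 50) - √2182 = 44 - √2182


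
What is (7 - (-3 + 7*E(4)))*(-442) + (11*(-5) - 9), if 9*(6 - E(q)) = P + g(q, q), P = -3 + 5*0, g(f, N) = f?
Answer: 123626/9 ≈ 13736.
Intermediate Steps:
P = -3 (P = -3 + 0 = -3)
E(q) = 19/3 - q/9 (E(q) = 6 - (-3 + q)/9 = 6 + (⅓ - q/9) = 19/3 - q/9)
(7 - (-3 + 7*E(4)))*(-442) + (11*(-5) - 9) = (7 - (-3 + 7*(19/3 - ⅑*4)))*(-442) + (11*(-5) - 9) = (7 - (-3 + 7*(19/3 - 4/9)))*(-442) + (-55 - 9) = (7 - (-3 + 7*(53/9)))*(-442) - 64 = (7 - (-3 + 371/9))*(-442) - 64 = (7 - 1*344/9)*(-442) - 64 = (7 - 344/9)*(-442) - 64 = -281/9*(-442) - 64 = 124202/9 - 64 = 123626/9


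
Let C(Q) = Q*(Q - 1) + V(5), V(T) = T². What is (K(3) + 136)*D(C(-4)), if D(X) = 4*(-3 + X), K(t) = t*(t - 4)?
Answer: 22344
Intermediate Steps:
K(t) = t*(-4 + t)
C(Q) = 25 + Q*(-1 + Q) (C(Q) = Q*(Q - 1) + 5² = Q*(-1 + Q) + 25 = 25 + Q*(-1 + Q))
D(X) = -12 + 4*X
(K(3) + 136)*D(C(-4)) = (3*(-4 + 3) + 136)*(-12 + 4*(25 + (-4)² - 1*(-4))) = (3*(-1) + 136)*(-12 + 4*(25 + 16 + 4)) = (-3 + 136)*(-12 + 4*45) = 133*(-12 + 180) = 133*168 = 22344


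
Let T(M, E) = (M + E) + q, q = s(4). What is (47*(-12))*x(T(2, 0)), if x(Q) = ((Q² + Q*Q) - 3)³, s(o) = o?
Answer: -185279076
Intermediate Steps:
q = 4
T(M, E) = 4 + E + M (T(M, E) = (M + E) + 4 = (E + M) + 4 = 4 + E + M)
x(Q) = (-3 + 2*Q²)³ (x(Q) = ((Q² + Q²) - 3)³ = (2*Q² - 3)³ = (-3 + 2*Q²)³)
(47*(-12))*x(T(2, 0)) = (47*(-12))*(-3 + 2*(4 + 0 + 2)²)³ = -564*(-3 + 2*6²)³ = -564*(-3 + 2*36)³ = -564*(-3 + 72)³ = -564*69³ = -564*328509 = -185279076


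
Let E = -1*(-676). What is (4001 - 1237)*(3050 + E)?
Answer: 10298664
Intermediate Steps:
E = 676
(4001 - 1237)*(3050 + E) = (4001 - 1237)*(3050 + 676) = 2764*3726 = 10298664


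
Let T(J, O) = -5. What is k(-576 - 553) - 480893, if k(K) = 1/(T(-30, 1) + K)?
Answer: -545332663/1134 ≈ -4.8089e+5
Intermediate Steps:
k(K) = 1/(-5 + K)
k(-576 - 553) - 480893 = 1/(-5 + (-576 - 553)) - 480893 = 1/(-5 - 1129) - 480893 = 1/(-1134) - 480893 = -1/1134 - 480893 = -545332663/1134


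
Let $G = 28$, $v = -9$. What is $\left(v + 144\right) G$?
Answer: $3780$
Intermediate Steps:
$\left(v + 144\right) G = \left(-9 + 144\right) 28 = 135 \cdot 28 = 3780$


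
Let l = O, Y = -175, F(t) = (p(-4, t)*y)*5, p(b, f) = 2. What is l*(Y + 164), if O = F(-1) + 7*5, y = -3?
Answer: -55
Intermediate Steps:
F(t) = -30 (F(t) = (2*(-3))*5 = -6*5 = -30)
O = 5 (O = -30 + 7*5 = -30 + 35 = 5)
l = 5
l*(Y + 164) = 5*(-175 + 164) = 5*(-11) = -55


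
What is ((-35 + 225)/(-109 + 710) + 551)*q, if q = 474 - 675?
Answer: -66599541/601 ≈ -1.1081e+5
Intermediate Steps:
q = -201
((-35 + 225)/(-109 + 710) + 551)*q = ((-35 + 225)/(-109 + 710) + 551)*(-201) = (190/601 + 551)*(-201) = (331341/601)*(-201) = -66599541/601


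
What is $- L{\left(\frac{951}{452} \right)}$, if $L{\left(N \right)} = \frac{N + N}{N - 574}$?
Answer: $\frac{1902}{258497} \approx 0.0073579$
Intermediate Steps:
$L{\left(N \right)} = \frac{2 N}{-574 + N}$
$- L{\left(\frac{951}{452} \right)} = - \frac{2 \cdot \frac{951}{452}}{-574 + \frac{951}{452}} = - \frac{2 \cdot 951 \cdot \frac{1}{452}}{-574 + 951 \cdot \frac{1}{452}} = - \frac{2 \cdot 951}{452 \left(-574 + \frac{951}{452}\right)} = - \frac{2 \cdot 951}{452 \left(- \frac{258497}{452}\right)} = - \frac{2 \cdot 951 \left(-452\right)}{452 \cdot 258497} = \left(-1\right) \left(- \frac{1902}{258497}\right) = \frac{1902}{258497}$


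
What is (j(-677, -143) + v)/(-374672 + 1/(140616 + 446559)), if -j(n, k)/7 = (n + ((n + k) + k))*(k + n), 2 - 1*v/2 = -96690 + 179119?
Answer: 5624228727450/219998031599 ≈ 25.565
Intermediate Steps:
v = -164854 (v = 4 - 2*(-96690 + 179119) = 4 - 2*82429 = 4 - 164858 = -164854)
j(n, k) = -7*(k + n)*(2*k + 2*n) (j(n, k) = -7*(n + ((n + k) + k))*(k + n) = -7*(n + ((k + n) + k))*(k + n) = -7*(n + (n + 2*k))*(k + n) = -7*(2*k + 2*n)*(k + n) = -7*(k + n)*(2*k + 2*n))
(j(-677, -143) + v)/(-374672 + 1/(140616 + 446559)) = ((-14*(-143)² - 14*(-677)² - 28*(-143)*(-677)) - 164854)/(-374672 + 1/(140616 + 446559)) = ((-14*20449 - 14*458329 - 2710708) - 164854)/(-374672 + 1/587175) = ((-286286 - 6416606 - 2710708) - 164854)/(-374672 + 1/587175) = (-9413600 - 164854)/(-219998031599/587175) = -9578454*(-587175/219998031599) = 5624228727450/219998031599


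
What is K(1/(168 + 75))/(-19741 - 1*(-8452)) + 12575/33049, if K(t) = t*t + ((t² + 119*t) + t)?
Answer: 8381583549637/22030600916889 ≈ 0.38045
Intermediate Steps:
K(t) = 2*t² + 120*t (K(t) = t² + (t² + 120*t) = 2*t² + 120*t)
K(1/(168 + 75))/(-19741 - 1*(-8452)) + 12575/33049 = (2*(60 + 1/(168 + 75))/(168 + 75))/(-19741 - 1*(-8452)) + 12575/33049 = (2*(60 + 1/243)/243)/(-19741 + 8452) + 12575*(1/33049) = (2*(1/243)*(60 + 1/243))/(-11289) + 12575/33049 = (2*(1/243)*(14581/243))*(-1/11289) + 12575/33049 = (29162/59049)*(-1/11289) + 12575/33049 = -29162/666604161 + 12575/33049 = 8381583549637/22030600916889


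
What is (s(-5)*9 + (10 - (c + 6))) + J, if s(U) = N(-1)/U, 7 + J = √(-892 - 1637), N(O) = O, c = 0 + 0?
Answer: -6/5 + 3*I*√281 ≈ -1.2 + 50.289*I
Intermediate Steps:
c = 0
J = -7 + 3*I*√281 (J = -7 + √(-892 - 1637) = -7 + √(-2529) = -7 + 3*I*√281 ≈ -7.0 + 50.289*I)
s(U) = -1/U
(s(-5)*9 + (10 - (c + 6))) + J = (-1/(-5)*9 + (10 - (0 + 6))) + (-7 + 3*I*√281) = (-1*(-⅕)*9 + (10 - 1*6)) + (-7 + 3*I*√281) = ((⅕)*9 + (10 - 6)) + (-7 + 3*I*√281) = (9/5 + 4) + (-7 + 3*I*√281) = 29/5 + (-7 + 3*I*√281) = -6/5 + 3*I*√281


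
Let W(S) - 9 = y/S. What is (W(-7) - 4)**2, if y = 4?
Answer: 961/49 ≈ 19.612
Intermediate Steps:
W(S) = 9 + 4/S
(W(-7) - 4)**2 = ((9 + 4/(-7)) - 4)**2 = ((9 + 4*(-1/7)) - 4)**2 = ((9 - 4/7) - 4)**2 = (59/7 - 4)**2 = (31/7)**2 = 961/49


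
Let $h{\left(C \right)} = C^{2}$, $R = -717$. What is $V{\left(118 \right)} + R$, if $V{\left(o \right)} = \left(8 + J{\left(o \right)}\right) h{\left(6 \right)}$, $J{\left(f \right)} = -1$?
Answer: $-465$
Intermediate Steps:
$V{\left(o \right)} = 252$ ($V{\left(o \right)} = \left(8 - 1\right) 6^{2} = 7 \cdot 36 = 252$)
$V{\left(118 \right)} + R = 252 - 717 = -465$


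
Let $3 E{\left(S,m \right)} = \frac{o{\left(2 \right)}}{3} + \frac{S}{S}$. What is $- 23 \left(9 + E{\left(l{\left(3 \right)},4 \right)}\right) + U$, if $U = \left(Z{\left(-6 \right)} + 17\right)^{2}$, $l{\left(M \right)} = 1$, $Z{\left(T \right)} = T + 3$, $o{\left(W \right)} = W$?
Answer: $- \frac{214}{9} \approx -23.778$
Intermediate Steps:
$Z{\left(T \right)} = 3 + T$
$E{\left(S,m \right)} = \frac{5}{9}$ ($E{\left(S,m \right)} = \frac{\frac{2}{3} + \frac{S}{S}}{3} = \frac{2 \cdot \frac{1}{3} + 1}{3} = \frac{\frac{2}{3} + 1}{3} = \frac{1}{3} \cdot \frac{5}{3} = \frac{5}{9}$)
$U = 196$ ($U = \left(\left(3 - 6\right) + 17\right)^{2} = \left(-3 + 17\right)^{2} = 14^{2} = 196$)
$- 23 \left(9 + E{\left(l{\left(3 \right)},4 \right)}\right) + U = - 23 \left(9 + \frac{5}{9}\right) + 196 = \left(-23\right) \frac{86}{9} + 196 = - \frac{1978}{9} + 196 = - \frac{214}{9}$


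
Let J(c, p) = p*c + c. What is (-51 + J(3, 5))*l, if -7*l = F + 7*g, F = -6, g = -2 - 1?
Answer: -891/7 ≈ -127.29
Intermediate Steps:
g = -3
J(c, p) = c + c*p (J(c, p) = c*p + c = c + c*p)
l = 27/7 (l = -(-6 + 7*(-3))/7 = -(-6 - 21)/7 = -⅐*(-27) = 27/7 ≈ 3.8571)
(-51 + J(3, 5))*l = (-51 + 3*(1 + 5))*(27/7) = (-51 + 3*6)*(27/7) = (-51 + 18)*(27/7) = -33*27/7 = -891/7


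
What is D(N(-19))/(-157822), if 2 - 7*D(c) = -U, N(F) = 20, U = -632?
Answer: 45/78911 ≈ 0.00057026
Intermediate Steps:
D(c) = -90 (D(c) = 2/7 - (-1)*(-632)/7 = 2/7 - ⅐*632 = 2/7 - 632/7 = -90)
D(N(-19))/(-157822) = -90/(-157822) = -90*(-1/157822) = 45/78911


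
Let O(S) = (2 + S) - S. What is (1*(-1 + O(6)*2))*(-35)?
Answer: -105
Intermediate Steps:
O(S) = 2
(1*(-1 + O(6)*2))*(-35) = (1*(-1 + 2*2))*(-35) = (1*(-1 + 4))*(-35) = (1*3)*(-35) = 3*(-35) = -105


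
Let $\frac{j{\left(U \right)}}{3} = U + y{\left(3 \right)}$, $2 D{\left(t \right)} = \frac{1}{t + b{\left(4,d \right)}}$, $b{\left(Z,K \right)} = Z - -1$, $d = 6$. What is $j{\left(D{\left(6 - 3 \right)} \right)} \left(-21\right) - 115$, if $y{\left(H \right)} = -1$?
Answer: $- \frac{895}{16} \approx -55.938$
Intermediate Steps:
$b{\left(Z,K \right)} = 1 + Z$ ($b{\left(Z,K \right)} = Z + 1 = 1 + Z$)
$D{\left(t \right)} = \frac{1}{2 \left(5 + t\right)}$ ($D{\left(t \right)} = \frac{1}{2 \left(t + \left(1 + 4\right)\right)} = \frac{1}{2 \left(t + 5\right)} = \frac{1}{2 \left(5 + t\right)}$)
$j{\left(U \right)} = -3 + 3 U$ ($j{\left(U \right)} = 3 \left(U - 1\right) = 3 \left(-1 + U\right) = -3 + 3 U$)
$j{\left(D{\left(6 - 3 \right)} \right)} \left(-21\right) - 115 = \left(-3 + 3 \frac{1}{2 \left(5 + \left(6 - 3\right)\right)}\right) \left(-21\right) - 115 = \left(-3 + 3 \frac{1}{2 \left(5 + 3\right)}\right) \left(-21\right) - 115 = \left(-3 + 3 \frac{1}{2 \cdot 8}\right) \left(-21\right) - 115 = \left(-3 + 3 \cdot \frac{1}{2} \cdot \frac{1}{8}\right) \left(-21\right) - 115 = \left(-3 + 3 \cdot \frac{1}{16}\right) \left(-21\right) - 115 = \left(-3 + \frac{3}{16}\right) \left(-21\right) - 115 = \left(- \frac{45}{16}\right) \left(-21\right) - 115 = \frac{945}{16} - 115 = - \frac{895}{16}$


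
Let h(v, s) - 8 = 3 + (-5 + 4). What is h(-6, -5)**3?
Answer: 1000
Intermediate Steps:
h(v, s) = 10 (h(v, s) = 8 + (3 + (-5 + 4)) = 8 + (3 - 1) = 8 + 2 = 10)
h(-6, -5)**3 = 10**3 = 1000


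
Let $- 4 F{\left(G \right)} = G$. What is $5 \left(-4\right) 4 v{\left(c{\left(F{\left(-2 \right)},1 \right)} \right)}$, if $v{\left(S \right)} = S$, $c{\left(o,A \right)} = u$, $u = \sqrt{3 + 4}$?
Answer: $- 80 \sqrt{7} \approx -211.66$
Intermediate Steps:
$u = \sqrt{7} \approx 2.6458$
$F{\left(G \right)} = - \frac{G}{4}$
$c{\left(o,A \right)} = \sqrt{7}$
$5 \left(-4\right) 4 v{\left(c{\left(F{\left(-2 \right)},1 \right)} \right)} = 5 \left(-4\right) 4 \sqrt{7} = \left(-20\right) 4 \sqrt{7} = - 80 \sqrt{7}$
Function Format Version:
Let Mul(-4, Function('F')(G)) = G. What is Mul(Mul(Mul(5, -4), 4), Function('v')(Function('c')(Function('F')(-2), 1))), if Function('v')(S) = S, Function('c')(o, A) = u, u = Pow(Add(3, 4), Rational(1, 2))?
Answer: Mul(-80, Pow(7, Rational(1, 2))) ≈ -211.66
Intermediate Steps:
u = Pow(7, Rational(1, 2)) ≈ 2.6458
Function('F')(G) = Mul(Rational(-1, 4), G)
Function('c')(o, A) = Pow(7, Rational(1, 2))
Mul(Mul(Mul(5, -4), 4), Function('v')(Function('c')(Function('F')(-2), 1))) = Mul(Mul(Mul(5, -4), 4), Pow(7, Rational(1, 2))) = Mul(Mul(-20, 4), Pow(7, Rational(1, 2))) = Mul(-80, Pow(7, Rational(1, 2)))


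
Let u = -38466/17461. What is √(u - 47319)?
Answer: 5*I*√577103877681/17461 ≈ 217.53*I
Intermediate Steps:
u = -38466/17461 (u = -38466*1/17461 = -38466/17461 ≈ -2.2030)
√(u - 47319) = √(-38466/17461 - 47319) = √(-826275525/17461) = 5*I*√577103877681/17461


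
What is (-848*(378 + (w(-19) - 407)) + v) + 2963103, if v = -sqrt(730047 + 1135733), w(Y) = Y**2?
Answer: 2681567 - 2*sqrt(466445) ≈ 2.6802e+6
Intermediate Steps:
v = -2*sqrt(466445) (v = -sqrt(1865780) = -2*sqrt(466445) ≈ -1365.9)
(-848*(378 + (w(-19) - 407)) + v) + 2963103 = (-848*(378 + ((-19)**2 - 407)) - 2*sqrt(466445)) + 2963103 = (-848*(378 + (361 - 407)) - 2*sqrt(466445)) + 2963103 = (-848*(378 - 46) - 2*sqrt(466445)) + 2963103 = (-848*332 - 2*sqrt(466445)) + 2963103 = (-281536 - 2*sqrt(466445)) + 2963103 = 2681567 - 2*sqrt(466445)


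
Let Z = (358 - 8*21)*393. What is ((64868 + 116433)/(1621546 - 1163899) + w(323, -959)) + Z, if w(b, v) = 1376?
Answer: 34802405063/457647 ≈ 76046.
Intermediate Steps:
Z = 74670 (Z = (358 - 168)*393 = 190*393 = 74670)
((64868 + 116433)/(1621546 - 1163899) + w(323, -959)) + Z = ((64868 + 116433)/(1621546 - 1163899) + 1376) + 74670 = (181301/457647 + 1376) + 74670 = 629903573/457647 + 74670 = 34802405063/457647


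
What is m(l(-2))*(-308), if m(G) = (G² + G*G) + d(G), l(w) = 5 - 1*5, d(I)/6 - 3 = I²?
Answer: -5544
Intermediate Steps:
d(I) = 18 + 6*I²
l(w) = 0 (l(w) = 5 - 5 = 0)
m(G) = 18 + 8*G² (m(G) = (G² + G*G) + (18 + 6*G²) = (G² + G²) + (18 + 6*G²) = 2*G² + (18 + 6*G²) = 18 + 8*G²)
m(l(-2))*(-308) = (18 + 8*0²)*(-308) = (18 + 8*0)*(-308) = (18 + 0)*(-308) = 18*(-308) = -5544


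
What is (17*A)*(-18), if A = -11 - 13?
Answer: 7344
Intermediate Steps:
A = -24
(17*A)*(-18) = (17*(-24))*(-18) = -408*(-18) = 7344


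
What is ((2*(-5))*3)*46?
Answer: -1380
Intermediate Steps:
((2*(-5))*3)*46 = -10*3*46 = -30*46 = -1380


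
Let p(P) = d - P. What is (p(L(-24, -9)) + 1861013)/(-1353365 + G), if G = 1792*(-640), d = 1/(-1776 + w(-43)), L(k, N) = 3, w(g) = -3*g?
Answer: -3065083469/4117903515 ≈ -0.74433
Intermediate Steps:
d = -1/1647 (d = 1/(-1776 - 3*(-43)) = 1/(-1776 + 129) = 1/(-1647) = -1/1647 ≈ -0.00060716)
G = -1146880
p(P) = -1/1647 - P
(p(L(-24, -9)) + 1861013)/(-1353365 + G) = ((-1/1647 - 1*3) + 1861013)/(-1353365 - 1146880) = ((-1/1647 - 3) + 1861013)/(-2500245) = (-4942/1647 + 1861013)*(-1/2500245) = (3065083469/1647)*(-1/2500245) = -3065083469/4117903515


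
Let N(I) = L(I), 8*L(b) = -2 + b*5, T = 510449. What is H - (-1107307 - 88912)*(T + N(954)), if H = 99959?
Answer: 611321838814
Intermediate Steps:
L(b) = -¼ + 5*b/8 (L(b) = (-2 + b*5)/8 = (-2 + 5*b)/8 = -¼ + 5*b/8)
N(I) = -¼ + 5*I/8
H - (-1107307 - 88912)*(T + N(954)) = 99959 - (-1107307 - 88912)*(510449 + (-¼ + (5/8)*954)) = 99959 - (-1196219)*(510449 + (-¼ + 2385/4)) = 99959 - (-1196219)*(510449 + 596) = 99959 - (-1196219)*511045 = 99959 - 1*(-611321738855) = 99959 + 611321738855 = 611321838814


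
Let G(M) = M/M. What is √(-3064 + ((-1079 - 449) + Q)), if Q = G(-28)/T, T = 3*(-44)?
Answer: I*√20002785/66 ≈ 67.764*I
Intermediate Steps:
G(M) = 1
T = -132
Q = -1/132 (Q = 1/(-132) = 1*(-1/132) = -1/132 ≈ -0.0075758)
√(-3064 + ((-1079 - 449) + Q)) = √(-3064 + ((-1079 - 449) - 1/132)) = √(-3064 + (-1528 - 1/132)) = √(-3064 - 201697/132) = √(-606145/132) = I*√20002785/66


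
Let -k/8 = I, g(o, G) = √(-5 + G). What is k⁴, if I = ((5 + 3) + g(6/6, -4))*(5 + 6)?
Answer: 43238035456 + 316639150080*I ≈ 4.3238e+10 + 3.1664e+11*I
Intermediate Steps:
I = 88 + 33*I (I = ((5 + 3) + √(-5 - 4))*(5 + 6) = (8 + √(-9))*11 = (8 + 3*I)*11 = 88 + 33*I ≈ 88.0 + 33.0*I)
k = -704 - 264*I (k = -8*(88 + 33*I) = -704 - 264*I ≈ -704.0 - 264.0*I)
k⁴ = (-704 - 264*I)⁴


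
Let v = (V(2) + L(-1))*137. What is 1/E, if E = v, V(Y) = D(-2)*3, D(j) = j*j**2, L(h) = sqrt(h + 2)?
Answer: -1/3151 ≈ -0.00031736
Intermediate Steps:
L(h) = sqrt(2 + h)
D(j) = j**3
V(Y) = -24 (V(Y) = (-2)**3*3 = -8*3 = -24)
v = -3151 (v = (-24 + sqrt(2 - 1))*137 = (-24 + sqrt(1))*137 = (-24 + 1)*137 = -23*137 = -3151)
E = -3151
1/E = 1/(-3151) = -1/3151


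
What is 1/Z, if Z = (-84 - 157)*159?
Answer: -1/38319 ≈ -2.6097e-5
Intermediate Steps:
Z = -38319 (Z = -241*159 = -38319)
1/Z = 1/(-38319) = -1/38319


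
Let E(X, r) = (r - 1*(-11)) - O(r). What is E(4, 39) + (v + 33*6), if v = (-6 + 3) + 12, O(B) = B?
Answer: 218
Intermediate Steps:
v = 9 (v = -3 + 12 = 9)
E(X, r) = 11 (E(X, r) = (r - 1*(-11)) - r = (r + 11) - r = (11 + r) - r = 11)
E(4, 39) + (v + 33*6) = 11 + (9 + 33*6) = 11 + (9 + 198) = 11 + 207 = 218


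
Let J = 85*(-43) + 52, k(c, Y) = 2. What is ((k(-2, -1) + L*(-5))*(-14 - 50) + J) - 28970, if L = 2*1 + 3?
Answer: -31101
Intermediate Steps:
J = -3603 (J = -3655 + 52 = -3603)
L = 5 (L = 2 + 3 = 5)
((k(-2, -1) + L*(-5))*(-14 - 50) + J) - 28970 = ((2 + 5*(-5))*(-14 - 50) - 3603) - 28970 = ((2 - 25)*(-64) - 3603) - 28970 = (-23*(-64) - 3603) - 28970 = (1472 - 3603) - 28970 = -2131 - 28970 = -31101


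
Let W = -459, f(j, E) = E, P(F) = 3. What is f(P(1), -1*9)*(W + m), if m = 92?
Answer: 3303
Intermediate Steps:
f(P(1), -1*9)*(W + m) = (-1*9)*(-459 + 92) = -9*(-367) = 3303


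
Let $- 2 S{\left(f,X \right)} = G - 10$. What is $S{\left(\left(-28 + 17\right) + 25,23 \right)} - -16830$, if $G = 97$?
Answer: $\frac{33573}{2} \approx 16787.0$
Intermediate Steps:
$S{\left(f,X \right)} = - \frac{87}{2}$ ($S{\left(f,X \right)} = - \frac{97 - 10}{2} = \left(- \frac{1}{2}\right) 87 = - \frac{87}{2}$)
$S{\left(\left(-28 + 17\right) + 25,23 \right)} - -16830 = - \frac{87}{2} - -16830 = - \frac{87}{2} + 16830 = \frac{33573}{2}$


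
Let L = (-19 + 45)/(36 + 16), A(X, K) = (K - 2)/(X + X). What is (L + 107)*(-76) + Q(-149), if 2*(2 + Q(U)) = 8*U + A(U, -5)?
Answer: -5225721/596 ≈ -8768.0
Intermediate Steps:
A(X, K) = (-2 + K)/(2*X) (A(X, K) = (-2 + K)/((2*X)) = (-2 + K)*(1/(2*X)) = (-2 + K)/(2*X))
Q(U) = -2 + 4*U - 7/(4*U) (Q(U) = -2 + (8*U + (-2 - 5)/(2*U))/2 = -2 + (8*U + (1/2)*(-7)/U)/2 = -2 + (8*U - 7/(2*U))/2 = -2 + (4*U - 7/(4*U)) = -2 + 4*U - 7/(4*U))
L = 1/2 (L = 26/52 = 26*(1/52) = 1/2 ≈ 0.50000)
(L + 107)*(-76) + Q(-149) = (1/2 + 107)*(-76) + (-2 + 4*(-149) - 7/4/(-149)) = (215/2)*(-76) + (-2 - 596 - 7/4*(-1/149)) = -8170 + (-2 - 596 + 7/596) = -8170 - 356401/596 = -5225721/596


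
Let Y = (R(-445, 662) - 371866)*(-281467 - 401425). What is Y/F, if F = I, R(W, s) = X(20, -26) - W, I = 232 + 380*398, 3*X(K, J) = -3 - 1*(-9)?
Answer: 63409765937/37868 ≈ 1.6745e+6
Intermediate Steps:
X(K, J) = 2 (X(K, J) = (-3 - 1*(-9))/3 = (-3 + 9)/3 = (⅓)*6 = 2)
I = 151472 (I = 232 + 151240 = 151472)
R(W, s) = 2 - W
F = 151472
Y = 253639063748 (Y = ((2 - 1*(-445)) - 371866)*(-281467 - 401425) = ((2 + 445) - 371866)*(-682892) = (447 - 371866)*(-682892) = -371419*(-682892) = 253639063748)
Y/F = 253639063748/151472 = 253639063748*(1/151472) = 63409765937/37868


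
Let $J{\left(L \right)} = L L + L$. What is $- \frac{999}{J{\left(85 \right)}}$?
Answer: $- \frac{999}{7310} \approx -0.13666$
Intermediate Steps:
$J{\left(L \right)} = L + L^{2}$ ($J{\left(L \right)} = L^{2} + L = L + L^{2}$)
$- \frac{999}{J{\left(85 \right)}} = - \frac{999}{85 \left(1 + 85\right)} = - \frac{999}{85 \cdot 86} = - \frac{999}{7310}$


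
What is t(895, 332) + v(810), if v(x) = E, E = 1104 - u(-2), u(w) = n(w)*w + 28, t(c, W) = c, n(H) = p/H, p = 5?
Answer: 1966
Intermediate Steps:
n(H) = 5/H
u(w) = 33 (u(w) = (5/w)*w + 28 = 5 + 28 = 33)
E = 1071 (E = 1104 - 1*33 = 1104 - 33 = 1071)
v(x) = 1071
t(895, 332) + v(810) = 895 + 1071 = 1966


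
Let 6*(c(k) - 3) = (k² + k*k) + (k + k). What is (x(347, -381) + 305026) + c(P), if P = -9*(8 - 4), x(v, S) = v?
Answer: 305796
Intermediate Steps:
P = -36 (P = -9*4 = -36)
c(k) = 3 + k/3 + k²/3 (c(k) = 3 + ((k² + k*k) + (k + k))/6 = 3 + ((k² + k²) + 2*k)/6 = 3 + (2*k² + 2*k)/6 = 3 + (2*k + 2*k²)/6 = 3 + (k/3 + k²/3) = 3 + k/3 + k²/3)
(x(347, -381) + 305026) + c(P) = (347 + 305026) + (3 + (⅓)*(-36) + (⅓)*(-36)²) = 305373 + (3 - 12 + (⅓)*1296) = 305373 + (3 - 12 + 432) = 305373 + 423 = 305796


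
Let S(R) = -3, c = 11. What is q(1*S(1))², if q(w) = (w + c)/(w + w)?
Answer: 16/9 ≈ 1.7778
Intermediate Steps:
q(w) = (11 + w)/(2*w) (q(w) = (w + 11)/(w + w) = (11 + w)/((2*w)) = (11 + w)*(1/(2*w)) = (11 + w)/(2*w))
q(1*S(1))² = ((11 + 1*(-3))/(2*((1*(-3)))))² = ((½)*(11 - 3)/(-3))² = ((½)*(-⅓)*8)² = (-4/3)² = 16/9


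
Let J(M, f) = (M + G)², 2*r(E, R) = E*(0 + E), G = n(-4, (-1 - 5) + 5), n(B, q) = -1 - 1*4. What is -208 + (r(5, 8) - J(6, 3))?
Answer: -393/2 ≈ -196.50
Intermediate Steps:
n(B, q) = -5 (n(B, q) = -1 - 4 = -5)
G = -5
r(E, R) = E²/2 (r(E, R) = (E*(0 + E))/2 = (E*E)/2 = E²/2)
J(M, f) = (-5 + M)² (J(M, f) = (M - 5)² = (-5 + M)²)
-208 + (r(5, 8) - J(6, 3)) = -208 + ((½)*5² - (-5 + 6)²) = -208 + ((½)*25 - 1*1²) = -208 + (25/2 - 1*1) = -208 + (25/2 - 1) = -208 + 23/2 = -393/2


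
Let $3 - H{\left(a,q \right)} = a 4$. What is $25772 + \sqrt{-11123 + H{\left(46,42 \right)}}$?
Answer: $25772 + 6 i \sqrt{314} \approx 25772.0 + 106.32 i$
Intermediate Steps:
$H{\left(a,q \right)} = 3 - 4 a$ ($H{\left(a,q \right)} = 3 - a 4 = 3 - 4 a$)
$25772 + \sqrt{-11123 + H{\left(46,42 \right)}} = 25772 + \sqrt{-11123 + \left(3 - 184\right)} = 25772 + \sqrt{-11123 - 181} = 25772 + \sqrt{-11304} = 25772 + 6 i \sqrt{314}$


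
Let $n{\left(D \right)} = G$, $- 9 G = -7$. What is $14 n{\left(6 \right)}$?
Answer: $\frac{98}{9} \approx 10.889$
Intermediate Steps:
$G = \frac{7}{9}$ ($G = \left(- \frac{1}{9}\right) \left(-7\right) = \frac{7}{9} \approx 0.77778$)
$n{\left(D \right)} = \frac{7}{9}$
$14 n{\left(6 \right)} = 14 \cdot \frac{7}{9} = \frac{98}{9}$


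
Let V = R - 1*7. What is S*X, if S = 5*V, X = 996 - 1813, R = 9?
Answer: -8170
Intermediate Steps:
X = -817
V = 2 (V = 9 - 1*7 = 9 - 7 = 2)
S = 10 (S = 5*2 = 10)
S*X = 10*(-817) = -8170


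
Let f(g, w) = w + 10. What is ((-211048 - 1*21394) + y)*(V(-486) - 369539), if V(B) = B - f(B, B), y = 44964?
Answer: 69282307422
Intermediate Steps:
f(g, w) = 10 + w
V(B) = -10 (V(B) = B - (10 + B) = B + (-10 - B) = -10)
((-211048 - 1*21394) + y)*(V(-486) - 369539) = ((-211048 - 1*21394) + 44964)*(-10 - 369539) = ((-211048 - 21394) + 44964)*(-369549) = (-232442 + 44964)*(-369549) = -187478*(-369549) = 69282307422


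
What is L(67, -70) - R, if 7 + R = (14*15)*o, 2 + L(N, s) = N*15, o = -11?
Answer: 3320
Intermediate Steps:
L(N, s) = -2 + 15*N (L(N, s) = -2 + N*15 = -2 + 15*N)
R = -2317 (R = -7 + (14*15)*(-11) = -7 + 210*(-11) = -7 - 2310 = -2317)
L(67, -70) - R = (-2 + 15*67) - 1*(-2317) = (-2 + 1005) + 2317 = 1003 + 2317 = 3320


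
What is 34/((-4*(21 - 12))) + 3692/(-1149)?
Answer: -28663/6894 ≈ -4.1577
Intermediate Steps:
34/((-4*(21 - 12))) + 3692/(-1149) = 34/((-4*9)) + 3692*(-1/1149) = 34/(-36) - 3692/1149 = 34*(-1/36) - 3692/1149 = -17/18 - 3692/1149 = -28663/6894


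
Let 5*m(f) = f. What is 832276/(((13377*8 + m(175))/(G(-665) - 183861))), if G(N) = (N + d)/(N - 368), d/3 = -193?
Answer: -158071824506644/110583683 ≈ -1.4294e+6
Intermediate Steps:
d = -579 (d = 3*(-193) = -579)
m(f) = f/5
G(N) = (-579 + N)/(-368 + N) (G(N) = (N - 579)/(N - 368) = (-579 + N)/(-368 + N))
832276/(((13377*8 + m(175))/(G(-665) - 183861))) = 832276/(((13377*8 + (1/5)*175)/((-579 - 665)/(-368 - 665) - 183861))) = 832276/(((107016 + 35)/(-1244/(-1033) - 183861))) = 832276/((107051/(-1/1033*(-1244) - 183861))) = 832276/((107051/(1244/1033 - 183861))) = 832276/((107051/(-189927169/1033))) = 832276/((107051*(-1033/189927169))) = 832276/(-110583683/189927169) = 832276*(-189927169/110583683) = -158071824506644/110583683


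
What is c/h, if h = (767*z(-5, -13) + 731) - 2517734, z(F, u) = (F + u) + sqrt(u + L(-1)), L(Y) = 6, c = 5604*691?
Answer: -2450053415619/1601249578126 - 742525797*I*sqrt(7)/1601249578126 ≈ -1.5301 - 0.0012269*I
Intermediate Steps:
c = 3872364
z(F, u) = F + u + sqrt(6 + u) (z(F, u) = (F + u) + sqrt(u + 6) = (F + u) + sqrt(6 + u) = F + u + sqrt(6 + u))
h = -2530809 + 767*I*sqrt(7) (h = (767*(-5 - 13 + sqrt(6 - 13)) + 731) - 2517734 = (767*(-5 - 13 + sqrt(-7)) + 731) - 2517734 = (767*(-5 - 13 + I*sqrt(7)) + 731) - 2517734 = (767*(-18 + I*sqrt(7)) + 731) - 2517734 = ((-13806 + 767*I*sqrt(7)) + 731) - 2517734 = (-13075 + 767*I*sqrt(7)) - 2517734 = -2530809 + 767*I*sqrt(7) ≈ -2.5308e+6 + 2029.3*I)
c/h = 3872364/(-2530809 + 767*I*sqrt(7))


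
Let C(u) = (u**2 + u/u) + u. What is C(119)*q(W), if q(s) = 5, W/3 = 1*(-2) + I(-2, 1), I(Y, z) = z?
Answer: 71405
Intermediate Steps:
C(u) = 1 + u + u**2 (C(u) = (u**2 + 1) + u = (1 + u**2) + u = 1 + u + u**2)
W = -3 (W = 3*(1*(-2) + 1) = 3*(-2 + 1) = 3*(-1) = -3)
C(119)*q(W) = (1 + 119 + 119**2)*5 = (1 + 119 + 14161)*5 = 14281*5 = 71405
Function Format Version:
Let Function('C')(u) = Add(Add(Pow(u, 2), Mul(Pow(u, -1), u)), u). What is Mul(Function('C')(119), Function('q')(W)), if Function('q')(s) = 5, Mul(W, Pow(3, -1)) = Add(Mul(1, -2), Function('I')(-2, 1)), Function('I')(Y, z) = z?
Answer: 71405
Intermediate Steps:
Function('C')(u) = Add(1, u, Pow(u, 2)) (Function('C')(u) = Add(Add(Pow(u, 2), 1), u) = Add(Add(1, Pow(u, 2)), u) = Add(1, u, Pow(u, 2)))
W = -3 (W = Mul(3, Add(Mul(1, -2), 1)) = Mul(3, Add(-2, 1)) = Mul(3, -1) = -3)
Mul(Function('C')(119), Function('q')(W)) = Mul(Add(1, 119, Pow(119, 2)), 5) = Mul(Add(1, 119, 14161), 5) = Mul(14281, 5) = 71405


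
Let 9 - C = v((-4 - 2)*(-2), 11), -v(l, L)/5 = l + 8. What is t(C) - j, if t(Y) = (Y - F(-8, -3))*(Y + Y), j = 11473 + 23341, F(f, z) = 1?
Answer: -11270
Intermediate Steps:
v(l, L) = -40 - 5*l (v(l, L) = -5*(l + 8) = -5*(8 + l) = -40 - 5*l)
C = 109 (C = 9 - (-40 - 5*(-4 - 2)*(-2)) = 9 - (-40 - (-30)*(-2)) = 9 - (-40 - 5*12) = 9 - (-40 - 60) = 9 - 1*(-100) = 9 + 100 = 109)
j = 34814
t(Y) = 2*Y*(-1 + Y) (t(Y) = (Y - 1*1)*(Y + Y) = (Y - 1)*(2*Y) = (-1 + Y)*(2*Y) = 2*Y*(-1 + Y))
t(C) - j = 2*109*(-1 + 109) - 1*34814 = 2*109*108 - 34814 = 23544 - 34814 = -11270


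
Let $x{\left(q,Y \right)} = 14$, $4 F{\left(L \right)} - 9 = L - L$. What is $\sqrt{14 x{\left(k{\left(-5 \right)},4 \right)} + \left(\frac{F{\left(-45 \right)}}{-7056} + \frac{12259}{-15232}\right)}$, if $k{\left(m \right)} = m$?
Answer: $\frac{\sqrt{707623538}}{1904} \approx 13.971$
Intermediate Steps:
$F{\left(L \right)} = \frac{9}{4}$ ($F{\left(L \right)} = \frac{9}{4} + \frac{L - L}{4} = \frac{9}{4} + \frac{1}{4} \cdot 0 = \frac{9}{4} + 0 = \frac{9}{4}$)
$\sqrt{14 x{\left(k{\left(-5 \right)},4 \right)} + \left(\frac{F{\left(-45 \right)}}{-7056} + \frac{12259}{-15232}\right)} = \sqrt{14 \cdot 14 + \left(\frac{9}{4 \left(-7056\right)} + \frac{12259}{-15232}\right)} = \sqrt{196 + \left(\frac{9}{4} \left(- \frac{1}{7056}\right) + 12259 \left(- \frac{1}{15232}\right)\right)} = \sqrt{196 - \frac{85847}{106624}} = \sqrt{\frac{20812457}{106624}} = \frac{\sqrt{707623538}}{1904}$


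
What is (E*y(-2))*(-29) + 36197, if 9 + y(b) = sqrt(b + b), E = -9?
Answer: 33848 + 522*I ≈ 33848.0 + 522.0*I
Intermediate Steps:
y(b) = -9 + sqrt(2)*sqrt(b) (y(b) = -9 + sqrt(b + b) = -9 + sqrt(2*b) = -9 + sqrt(2)*sqrt(b))
(E*y(-2))*(-29) + 36197 = -9*(-9 + sqrt(2)*sqrt(-2))*(-29) + 36197 = -9*(-9 + sqrt(2)*(I*sqrt(2)))*(-29) + 36197 = -9*(-9 + 2*I)*(-29) + 36197 = (81 - 18*I)*(-29) + 36197 = (-2349 + 522*I) + 36197 = 33848 + 522*I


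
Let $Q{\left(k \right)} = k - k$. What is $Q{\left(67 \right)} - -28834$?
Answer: $28834$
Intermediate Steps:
$Q{\left(k \right)} = 0$
$Q{\left(67 \right)} - -28834 = 0 - -28834 = 0 + 28834 = 28834$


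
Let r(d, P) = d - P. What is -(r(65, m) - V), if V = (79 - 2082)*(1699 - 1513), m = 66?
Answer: -372557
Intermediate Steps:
V = -372558 (V = -2003*186 = -372558)
-(r(65, m) - V) = -((65 - 1*66) - 1*(-372558)) = -((65 - 66) + 372558) = -(-1 + 372558) = -1*372557 = -372557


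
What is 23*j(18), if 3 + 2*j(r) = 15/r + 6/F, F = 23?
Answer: -263/12 ≈ -21.917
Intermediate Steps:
j(r) = -63/46 + 15/(2*r) (j(r) = -3/2 + (15/r + 6/23)/2 = -3/2 + (6/23 + 15/r)/2 = -3/2 + (3/23 + 15/(2*r)) = -63/46 + 15/(2*r))
23*j(18) = 23*((3/46)*(115 - 21*18)/18) = 23*((3/46)*(1/18)*(115 - 378)) = 23*((3/46)*(1/18)*(-263)) = 23*(-263/276) = -263/12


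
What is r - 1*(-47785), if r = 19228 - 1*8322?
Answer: 58691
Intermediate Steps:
r = 10906 (r = 19228 - 8322 = 10906)
r - 1*(-47785) = 10906 - 1*(-47785) = 10906 + 47785 = 58691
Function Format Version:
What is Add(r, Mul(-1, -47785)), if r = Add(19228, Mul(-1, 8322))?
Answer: 58691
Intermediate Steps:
r = 10906 (r = Add(19228, -8322) = 10906)
Add(r, Mul(-1, -47785)) = Add(10906, Mul(-1, -47785)) = Add(10906, 47785) = 58691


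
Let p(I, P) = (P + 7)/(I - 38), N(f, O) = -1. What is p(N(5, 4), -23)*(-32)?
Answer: -512/39 ≈ -13.128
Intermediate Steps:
p(I, P) = (7 + P)/(-38 + I)
p(N(5, 4), -23)*(-32) = ((7 - 23)/(-38 - 1))*(-32) = (-16/(-39))*(-32) = -1/39*(-16)*(-32) = (16/39)*(-32) = -512/39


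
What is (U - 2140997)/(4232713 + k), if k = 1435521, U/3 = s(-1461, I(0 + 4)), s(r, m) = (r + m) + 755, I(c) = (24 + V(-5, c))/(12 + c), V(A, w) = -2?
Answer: -17144887/45345872 ≈ -0.37809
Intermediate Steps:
I(c) = 22/(12 + c) (I(c) = (24 - 2)/(12 + c) = 22/(12 + c))
s(r, m) = 755 + m + r (s(r, m) = (m + r) + 755 = 755 + m + r)
U = -16911/8 (U = 3*(755 + 22/(12 + (0 + 4)) - 1461) = 3*(755 + 22/(12 + 4) - 1461) = 3*(755 + 22/16 - 1461) = 3*(755 + 22*(1/16) - 1461) = 3*(755 + 11/8 - 1461) = 3*(-5637/8) = -16911/8 ≈ -2113.9)
(U - 2140997)/(4232713 + k) = (-16911/8 - 2140997)/(4232713 + 1435521) = -17144887/8/5668234 = -17144887/8*1/5668234 = -17144887/45345872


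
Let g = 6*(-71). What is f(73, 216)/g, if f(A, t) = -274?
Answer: 137/213 ≈ 0.64319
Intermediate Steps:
g = -426
f(73, 216)/g = -274/(-426) = -274*(-1/426) = 137/213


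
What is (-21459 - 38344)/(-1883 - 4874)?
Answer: 59803/6757 ≈ 8.8505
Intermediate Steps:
(-21459 - 38344)/(-1883 - 4874) = -59803/(-6757) = -59803*(-1/6757) = 59803/6757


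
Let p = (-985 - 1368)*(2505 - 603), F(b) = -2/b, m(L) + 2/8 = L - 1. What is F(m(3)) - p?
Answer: 31327834/7 ≈ 4.4754e+6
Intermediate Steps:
m(L) = -5/4 + L (m(L) = -¼ + (L - 1) = -¼ + (-1 + L) = -5/4 + L)
p = -4475406 (p = -2353*1902 = -4475406)
F(m(3)) - p = -2/(-5/4 + 3) - 1*(-4475406) = -2/7/4 + 4475406 = -2*4/7 + 4475406 = -8/7 + 4475406 = 31327834/7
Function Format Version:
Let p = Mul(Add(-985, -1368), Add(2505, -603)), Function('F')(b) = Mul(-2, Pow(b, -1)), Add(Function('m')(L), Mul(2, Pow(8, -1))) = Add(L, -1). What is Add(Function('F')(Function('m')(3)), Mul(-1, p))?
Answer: Rational(31327834, 7) ≈ 4.4754e+6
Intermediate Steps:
Function('m')(L) = Add(Rational(-5, 4), L) (Function('m')(L) = Add(Rational(-1, 4), Add(L, -1)) = Add(Rational(-1, 4), Add(-1, L)) = Add(Rational(-5, 4), L))
p = -4475406 (p = Mul(-2353, 1902) = -4475406)
Add(Function('F')(Function('m')(3)), Mul(-1, p)) = Add(Mul(-2, Pow(Add(Rational(-5, 4), 3), -1)), Mul(-1, -4475406)) = Add(Mul(-2, Pow(Rational(7, 4), -1)), 4475406) = Add(Mul(-2, Rational(4, 7)), 4475406) = Add(Rational(-8, 7), 4475406) = Rational(31327834, 7)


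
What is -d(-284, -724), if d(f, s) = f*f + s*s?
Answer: -604832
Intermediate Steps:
d(f, s) = f² + s²
-d(-284, -724) = -((-284)² + (-724)²) = -(80656 + 524176) = -1*604832 = -604832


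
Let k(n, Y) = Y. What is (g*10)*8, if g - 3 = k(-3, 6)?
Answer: 720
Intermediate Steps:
g = 9 (g = 3 + 6 = 9)
(g*10)*8 = (9*10)*8 = 90*8 = 720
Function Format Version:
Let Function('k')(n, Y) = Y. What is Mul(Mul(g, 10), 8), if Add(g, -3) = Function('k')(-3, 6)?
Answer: 720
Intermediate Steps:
g = 9 (g = Add(3, 6) = 9)
Mul(Mul(g, 10), 8) = Mul(Mul(9, 10), 8) = Mul(90, 8) = 720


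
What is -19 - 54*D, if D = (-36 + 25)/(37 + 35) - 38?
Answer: 8165/4 ≈ 2041.3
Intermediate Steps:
D = -2747/72 (D = -11/72 - 38 = -2747/72 ≈ -38.153)
-19 - 54*D = -19 - 54*(-2747/72) = -19 + 8241/4 = 8165/4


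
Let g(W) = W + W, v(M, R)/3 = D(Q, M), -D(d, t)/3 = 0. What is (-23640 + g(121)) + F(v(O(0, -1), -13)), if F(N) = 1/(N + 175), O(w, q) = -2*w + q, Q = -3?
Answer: -4094649/175 ≈ -23398.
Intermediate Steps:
O(w, q) = q - 2*w
D(d, t) = 0 (D(d, t) = -3*0 = 0)
v(M, R) = 0 (v(M, R) = 3*0 = 0)
F(N) = 1/(175 + N)
g(W) = 2*W
(-23640 + g(121)) + F(v(O(0, -1), -13)) = (-23640 + 2*121) + 1/(175 + 0) = (-23640 + 242) + 1/175 = -23398 + 1/175 = -4094649/175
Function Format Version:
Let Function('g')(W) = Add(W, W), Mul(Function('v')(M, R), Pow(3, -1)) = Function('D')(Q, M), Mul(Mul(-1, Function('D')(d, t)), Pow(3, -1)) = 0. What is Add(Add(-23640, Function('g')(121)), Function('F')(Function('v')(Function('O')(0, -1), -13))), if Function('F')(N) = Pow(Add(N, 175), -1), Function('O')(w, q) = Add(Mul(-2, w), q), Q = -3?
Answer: Rational(-4094649, 175) ≈ -23398.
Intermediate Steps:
Function('O')(w, q) = Add(q, Mul(-2, w))
Function('D')(d, t) = 0 (Function('D')(d, t) = Mul(-3, 0) = 0)
Function('v')(M, R) = 0 (Function('v')(M, R) = Mul(3, 0) = 0)
Function('F')(N) = Pow(Add(175, N), -1)
Function('g')(W) = Mul(2, W)
Add(Add(-23640, Function('g')(121)), Function('F')(Function('v')(Function('O')(0, -1), -13))) = Add(Add(-23640, Mul(2, 121)), Pow(Add(175, 0), -1)) = Add(Add(-23640, 242), Pow(175, -1)) = Add(-23398, Rational(1, 175)) = Rational(-4094649, 175)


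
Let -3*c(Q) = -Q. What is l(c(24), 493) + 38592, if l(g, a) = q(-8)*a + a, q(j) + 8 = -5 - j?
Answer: 36620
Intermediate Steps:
c(Q) = Q/3 (c(Q) = -(-1)*Q/3 = Q/3)
q(j) = -13 - j (q(j) = -8 + (-5 - j) = -13 - j)
l(g, a) = -4*a (l(g, a) = (-13 - 1*(-8))*a + a = (-13 + 8)*a + a = -5*a + a = -4*a)
l(c(24), 493) + 38592 = -4*493 + 38592 = -1972 + 38592 = 36620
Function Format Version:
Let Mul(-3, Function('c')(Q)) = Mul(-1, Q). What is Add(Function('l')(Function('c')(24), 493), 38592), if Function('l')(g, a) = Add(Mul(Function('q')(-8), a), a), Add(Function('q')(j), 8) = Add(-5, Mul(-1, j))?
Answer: 36620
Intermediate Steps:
Function('c')(Q) = Mul(Rational(1, 3), Q) (Function('c')(Q) = Mul(Rational(-1, 3), Mul(-1, Q)) = Mul(Rational(1, 3), Q))
Function('q')(j) = Add(-13, Mul(-1, j)) (Function('q')(j) = Add(-8, Add(-5, Mul(-1, j))) = Add(-13, Mul(-1, j)))
Function('l')(g, a) = Mul(-4, a) (Function('l')(g, a) = Add(Mul(Add(-13, Mul(-1, -8)), a), a) = Add(Mul(Add(-13, 8), a), a) = Add(Mul(-5, a), a) = Mul(-4, a))
Add(Function('l')(Function('c')(24), 493), 38592) = Add(Mul(-4, 493), 38592) = Add(-1972, 38592) = 36620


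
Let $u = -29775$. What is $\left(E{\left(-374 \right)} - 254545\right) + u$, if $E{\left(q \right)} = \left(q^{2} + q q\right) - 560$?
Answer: $-5128$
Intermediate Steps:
$E{\left(q \right)} = -560 + 2 q^{2}$ ($E{\left(q \right)} = \left(q^{2} + q^{2}\right) - 560 = 2 q^{2} - 560 = -560 + 2 q^{2}$)
$\left(E{\left(-374 \right)} - 254545\right) + u = \left(\left(-560 + 2 \left(-374\right)^{2}\right) - 254545\right) - 29775 = \left(\left(-560 + 2 \cdot 139876\right) - 254545\right) - 29775 = \left(\left(-560 + 279752\right) - 254545\right) - 29775 = \left(279192 - 254545\right) - 29775 = 24647 - 29775 = -5128$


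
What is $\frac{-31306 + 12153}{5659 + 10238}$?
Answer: $- \frac{19153}{15897} \approx -1.2048$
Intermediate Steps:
$\frac{-31306 + 12153}{5659 + 10238} = - \frac{19153}{15897}$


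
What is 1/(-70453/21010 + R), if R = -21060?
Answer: -21010/442541053 ≈ -4.7476e-5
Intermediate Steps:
1/(-70453/21010 + R) = 1/(-70453/21010 - 21060) = 1/(-442541053/21010) = -21010/442541053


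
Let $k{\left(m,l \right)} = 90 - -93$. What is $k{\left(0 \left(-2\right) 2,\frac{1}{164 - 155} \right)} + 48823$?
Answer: $49006$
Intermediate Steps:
$k{\left(m,l \right)} = 183$ ($k{\left(m,l \right)} = 90 + 93 = 183$)
$k{\left(0 \left(-2\right) 2,\frac{1}{164 - 155} \right)} + 48823 = 183 + 48823 = 49006$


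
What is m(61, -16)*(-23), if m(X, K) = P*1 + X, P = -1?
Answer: -1380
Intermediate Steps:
m(X, K) = -1 + X (m(X, K) = -1*1 + X = -1 + X)
m(61, -16)*(-23) = (-1 + 61)*(-23) = 60*(-23) = -1380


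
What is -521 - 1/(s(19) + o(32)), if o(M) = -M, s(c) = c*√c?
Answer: -3040067/5835 - 19*√19/5835 ≈ -521.02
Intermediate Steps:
s(c) = c^(3/2)
-521 - 1/(s(19) + o(32)) = -521 - 1/(19^(3/2) - 1*32) = -521 - 1/(19*√19 - 32) = -521 - 1/(-32 + 19*√19)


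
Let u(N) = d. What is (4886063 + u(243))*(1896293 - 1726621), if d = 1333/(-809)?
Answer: 670683491628048/809 ≈ 8.2903e+11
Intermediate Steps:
d = -1333/809 (d = 1333*(-1/809) = -1333/809 ≈ -1.6477)
u(N) = -1333/809
(4886063 + u(243))*(1896293 - 1726621) = (4886063 - 1333/809)*(1896293 - 1726621) = (3952823634/809)*169672 = 670683491628048/809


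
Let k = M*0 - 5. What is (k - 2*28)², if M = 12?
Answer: 3721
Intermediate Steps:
k = -5 (k = 12*0 - 5 = 0 - 5 = -5)
(k - 2*28)² = (-5 - 2*28)² = (-5 - 56)² = (-61)² = 3721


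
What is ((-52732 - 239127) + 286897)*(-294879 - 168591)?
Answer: 2299738140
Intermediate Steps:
((-52732 - 239127) + 286897)*(-294879 - 168591) = (-291859 + 286897)*(-463470) = -4962*(-463470) = 2299738140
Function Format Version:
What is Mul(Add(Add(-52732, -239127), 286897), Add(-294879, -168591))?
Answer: 2299738140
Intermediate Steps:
Mul(Add(Add(-52732, -239127), 286897), Add(-294879, -168591)) = Mul(Add(-291859, 286897), -463470) = Mul(-4962, -463470) = 2299738140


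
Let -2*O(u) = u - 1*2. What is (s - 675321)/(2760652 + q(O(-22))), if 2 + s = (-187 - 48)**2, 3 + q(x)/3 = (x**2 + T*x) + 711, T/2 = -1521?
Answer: -310049/1326848 ≈ -0.23367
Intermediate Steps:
T = -3042 (T = 2*(-1521) = -3042)
O(u) = 1 - u/2 (O(u) = -(u - 1*2)/2 = -(u - 2)/2 = -(-2 + u)/2 = 1 - u/2)
q(x) = 2124 - 9126*x + 3*x**2 (q(x) = -9 + 3*((x**2 - 3042*x) + 711) = -9 + 3*(711 + x**2 - 3042*x) = -9 + (2133 - 9126*x + 3*x**2) = 2124 - 9126*x + 3*x**2)
s = 55223 (s = -2 + (-187 - 48)**2 = -2 + (-235)**2 = -2 + 55225 = 55223)
(s - 675321)/(2760652 + q(O(-22))) = (55223 - 675321)/(2760652 + (2124 - 9126*(1 - 1/2*(-22)) + 3*(1 - 1/2*(-22))**2)) = -620098/(2760652 + (2124 - 9126*(1 + 11) + 3*(1 + 11)**2)) = -620098/(2760652 + (2124 - 9126*12 + 3*12**2)) = -620098/(2760652 + (2124 - 109512 + 3*144)) = -620098/(2760652 + (2124 - 109512 + 432)) = -620098/(2760652 - 106956) = -620098/2653696 = -620098*1/2653696 = -310049/1326848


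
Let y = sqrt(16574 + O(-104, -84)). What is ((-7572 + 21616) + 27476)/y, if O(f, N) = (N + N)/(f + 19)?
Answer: 20760*sqrt(119761430)/704479 ≈ 322.49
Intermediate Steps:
O(f, N) = 2*N/(19 + f) (O(f, N) = (2*N)/(19 + f) = 2*N/(19 + f))
y = sqrt(119761430)/85 (y = sqrt(16574 + 2*(-84)/(19 - 104)) = sqrt(16574 + 2*(-84)/(-85)) = sqrt(16574 + 2*(-84)*(-1/85)) = sqrt(16574 + 168/85) = sqrt(1408958/85) = sqrt(119761430)/85 ≈ 128.75)
((-7572 + 21616) + 27476)/y = ((-7572 + 21616) + 27476)/((sqrt(119761430)/85)) = (14044 + 27476)*(sqrt(119761430)/1408958) = 41520*(sqrt(119761430)/1408958) = 20760*sqrt(119761430)/704479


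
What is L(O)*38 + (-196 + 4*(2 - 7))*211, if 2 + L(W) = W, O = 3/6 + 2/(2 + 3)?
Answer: -228089/5 ≈ -45618.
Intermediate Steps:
O = 9/10 (O = 3*(⅙) + 2/5 = ½ + 2*(⅕) = ½ + ⅖ = 9/10 ≈ 0.90000)
L(W) = -2 + W
L(O)*38 + (-196 + 4*(2 - 7))*211 = (-2 + 9/10)*38 + (-196 + 4*(2 - 7))*211 = -11/10*38 + (-196 + 4*(-5))*211 = -209/5 + (-196 - 20)*211 = -209/5 - 216*211 = -209/5 - 45576 = -228089/5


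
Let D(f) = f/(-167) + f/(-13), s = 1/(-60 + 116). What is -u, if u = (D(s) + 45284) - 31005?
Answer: -433995881/30394 ≈ -14279.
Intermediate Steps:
s = 1/56 ≈ 0.017857
D(f) = -180*f/2171 (D(f) = f*(-1/167) + f*(-1/13) = -f/167 - f/13 = -180*f/2171)
u = 433995881/30394 (u = (-180/2171*1/56 + 45284) - 31005 = (-45/30394 + 45284) - 31005 = 1376361851/30394 - 31005 = 433995881/30394 ≈ 14279.)
-u = -1*433995881/30394 = -433995881/30394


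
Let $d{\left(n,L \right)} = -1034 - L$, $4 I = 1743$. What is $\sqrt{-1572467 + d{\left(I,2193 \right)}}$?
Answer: $i \sqrt{1575694} \approx 1255.3 i$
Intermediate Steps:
$I = \frac{1743}{4}$ ($I = \frac{1}{4} \cdot 1743 = \frac{1743}{4} \approx 435.75$)
$\sqrt{-1572467 + d{\left(I,2193 \right)}} = \sqrt{-1572467 - 3227} = \sqrt{-1575694} = i \sqrt{1575694}$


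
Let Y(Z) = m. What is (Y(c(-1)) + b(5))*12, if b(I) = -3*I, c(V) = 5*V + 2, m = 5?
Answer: -120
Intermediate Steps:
c(V) = 2 + 5*V
Y(Z) = 5
(Y(c(-1)) + b(5))*12 = (5 - 3*5)*12 = (5 - 15)*12 = -10*12 = -120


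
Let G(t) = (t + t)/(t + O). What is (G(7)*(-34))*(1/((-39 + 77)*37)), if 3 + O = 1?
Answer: -238/3515 ≈ -0.067710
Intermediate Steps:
O = -2 (O = -3 + 1 = -2)
G(t) = 2*t/(-2 + t) (G(t) = (t + t)/(t - 2) = (2*t)/(-2 + t) = 2*t/(-2 + t))
(G(7)*(-34))*(1/((-39 + 77)*37)) = ((2*7/(-2 + 7))*(-34))*(1/((-39 + 77)*37)) = ((2*7/5)*(-34))*((1/37)/38) = ((2*7*(⅕))*(-34))*((1/38)*(1/37)) = ((14/5)*(-34))*(1/1406) = -476/5*1/1406 = -238/3515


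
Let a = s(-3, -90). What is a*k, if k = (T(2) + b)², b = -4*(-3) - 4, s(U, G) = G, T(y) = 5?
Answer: -15210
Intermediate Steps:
a = -90
b = 8 (b = 12 - 4 = 8)
k = 169 (k = (5 + 8)² = 13² = 169)
a*k = -90*169 = -15210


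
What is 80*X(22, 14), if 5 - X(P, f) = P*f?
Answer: -24240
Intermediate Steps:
X(P, f) = 5 - P*f
80*X(22, 14) = 80*(5 - 1*22*14) = 80*(5 - 308) = 80*(-303) = -24240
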